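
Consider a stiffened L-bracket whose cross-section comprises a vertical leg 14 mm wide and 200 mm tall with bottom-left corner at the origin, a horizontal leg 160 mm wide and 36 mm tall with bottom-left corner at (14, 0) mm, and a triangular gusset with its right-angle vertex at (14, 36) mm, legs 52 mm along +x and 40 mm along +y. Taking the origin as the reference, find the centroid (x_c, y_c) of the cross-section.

x_c = 61.84 mm, y_c = 45.31 mm

Part | A | x̄ᵢ | ȳᵢ | A·x̄ᵢ | A·ȳᵢ
vertical leg | 2800.00 | 7.00 | 100.00 | 19600.00 | 280000.00
horizontal leg | 5760.00 | 94.00 | 18.00 | 541440.00 | 103680.00
gusset | 1040.00 | 31.33 | 49.33 | 32586.67 | 51306.67
Σ | 9600.00 |  |  | 593626.67 | 434986.67
x_c = 593626.67 / 9600.00 = 61.84 mm
y_c = 434986.67 / 9600.00 = 45.31 mm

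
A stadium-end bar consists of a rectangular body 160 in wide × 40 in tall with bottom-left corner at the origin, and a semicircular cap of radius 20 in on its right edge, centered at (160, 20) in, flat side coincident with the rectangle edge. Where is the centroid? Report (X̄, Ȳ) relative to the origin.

X̄ = 87.91 in, Ȳ = 20.00 in

rectangular body: A = 160 × 40 = 6400.00, centroid at (80.00, 20.00).
semicircular end: A = ½π·20² = 628.32, centroid at (168.49, 20.00).
ΣA = 7028.32 in², ΣAX̄ = 617864.30 in³, ΣAȲ = 140566.37 in³.
X̄ = 617864.30/7028.32 = 87.91 in; Ȳ = 140566.37/7028.32 = 20.00 in.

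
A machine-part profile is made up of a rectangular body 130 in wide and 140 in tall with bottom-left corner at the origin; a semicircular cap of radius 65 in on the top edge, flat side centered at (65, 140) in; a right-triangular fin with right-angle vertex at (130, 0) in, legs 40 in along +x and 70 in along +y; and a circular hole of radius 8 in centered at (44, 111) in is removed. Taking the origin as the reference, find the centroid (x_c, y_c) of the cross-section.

x_c = 69.37 in, y_c = 92.05 in

rectangular body: A = 130 × 140 = 18200.00, centroid at (65.00, 70.00).
semicircular top: A = ½π·65² = 6636.61, centroid at (65.00, 167.59).
triangular fin: A = ½·40·70 = 1400.00, centroid at (143.33, 23.33).
hole: A = −π·8² = -201.06, centroid at (44.00, 111.00).
ΣA = 26035.55 in², ΣAx_c = 1806199.88 in³, ΣAy_c = 2396558.15 in³.
x_c = 1806199.88/26035.55 = 69.37 in; y_c = 2396558.15/26035.55 = 92.05 in.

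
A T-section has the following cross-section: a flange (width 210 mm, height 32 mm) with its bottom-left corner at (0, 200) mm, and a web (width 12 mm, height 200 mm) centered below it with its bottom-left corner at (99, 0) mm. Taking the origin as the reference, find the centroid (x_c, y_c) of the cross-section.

x_c = 105.00 mm, y_c = 185.47 mm

web: A = 12 × 200 = 2400.00, centroid at (105.00, 100.00).
flange: A = 210 × 32 = 6720.00, centroid at (105.00, 216.00).
ΣA = 9120.00 mm², ΣAx_c = 957600.00 mm³, ΣAy_c = 1691520.00 mm³.
x_c = 957600.00/9120.00 = 105.00 mm; y_c = 1691520.00/9120.00 = 185.47 mm.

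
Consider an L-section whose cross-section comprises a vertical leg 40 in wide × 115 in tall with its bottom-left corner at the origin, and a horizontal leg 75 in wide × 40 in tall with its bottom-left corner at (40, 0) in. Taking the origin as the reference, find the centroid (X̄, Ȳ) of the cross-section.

X̄ = 42.70 in, Ȳ = 42.70 in

Part | A | x̄ᵢ | ȳᵢ | A·x̄ᵢ | A·ȳᵢ
vertical leg | 4600.00 | 20.00 | 57.50 | 92000.00 | 264500.00
horizontal leg | 3000.00 | 77.50 | 20.00 | 232500.00 | 60000.00
Σ | 7600.00 |  |  | 324500.00 | 324500.00
X̄ = 324500.00 / 7600.00 = 42.70 in
Ȳ = 324500.00 / 7600.00 = 42.70 in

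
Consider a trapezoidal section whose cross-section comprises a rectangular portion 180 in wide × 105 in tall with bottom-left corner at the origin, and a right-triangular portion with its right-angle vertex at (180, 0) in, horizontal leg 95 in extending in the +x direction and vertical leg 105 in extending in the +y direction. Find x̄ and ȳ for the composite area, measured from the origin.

x̄ = 115.40 in, ȳ = 48.85 in

Part | A | x̄ᵢ | ȳᵢ | A·x̄ᵢ | A·ȳᵢ
rectangular portion | 18900.00 | 90.00 | 52.50 | 1701000.00 | 992250.00
triangular portion | 4987.50 | 211.67 | 35.00 | 1055687.50 | 174562.50
Σ | 23887.50 |  |  | 2756687.50 | 1166812.50
x̄ = 2756687.50 / 23887.50 = 115.40 in
ȳ = 1166812.50 / 23887.50 = 48.85 in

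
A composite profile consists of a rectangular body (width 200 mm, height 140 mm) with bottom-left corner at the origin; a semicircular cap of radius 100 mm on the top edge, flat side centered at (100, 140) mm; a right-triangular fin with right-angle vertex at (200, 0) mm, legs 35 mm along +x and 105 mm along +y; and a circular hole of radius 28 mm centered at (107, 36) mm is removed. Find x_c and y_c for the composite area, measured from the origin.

x_c = 104.36 mm, y_c = 111.45 mm

rectangular body: A = 200 × 140 = 28000.00, centroid at (100.00, 70.00).
semicircular top: A = ½π·100² = 15707.96, centroid at (100.00, 182.44).
triangular fin: A = ½·35·105 = 1837.50, centroid at (211.67, 35.00).
hole: A = −π·28² = -2463.01, centroid at (107.00, 36.00).
ΣA = 43082.45 mm²
ΣAx_c = (28000.00)(100.00) + (15707.96)(100.00) + (1837.50)(211.67) + (-2463.01)(107.00) = 4496191.90 mm³
ΣAy_c = (28000.00)(70.00) + (15707.96)(182.44) + (1837.50)(35.00) + (-2463.01)(36.00) = 4801425.71 mm³
x_c = 4496191.90 / 43082.45 = 104.36 mm
y_c = 4801425.71 / 43082.45 = 111.45 mm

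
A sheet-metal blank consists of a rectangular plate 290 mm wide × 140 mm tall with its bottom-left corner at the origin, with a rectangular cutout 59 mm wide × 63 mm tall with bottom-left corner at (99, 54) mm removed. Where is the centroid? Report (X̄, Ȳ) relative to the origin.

plate: A = 290 × 140 = 40600.00, centroid at (145.00, 70.00).
hole: A = −(59 × 63) = -3717.00, centroid at (128.50, 85.50).
ΣA = 36883.00 mm²
ΣAX̄ = (40600.00)(145.00) + (-3717.00)(128.50) = 5409365.50 mm³
ΣAȲ = (40600.00)(70.00) + (-3717.00)(85.50) = 2524196.50 mm³
X̄ = 5409365.50 / 36883.00 = 146.66 mm
Ȳ = 2524196.50 / 36883.00 = 68.44 mm

X̄ = 146.66 mm, Ȳ = 68.44 mm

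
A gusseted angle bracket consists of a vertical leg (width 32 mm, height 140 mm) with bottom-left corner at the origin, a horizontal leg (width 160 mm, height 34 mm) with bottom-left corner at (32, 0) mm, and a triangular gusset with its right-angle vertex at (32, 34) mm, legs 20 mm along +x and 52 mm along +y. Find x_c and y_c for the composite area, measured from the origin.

x_c = 67.15 mm, y_c = 41.45 mm

vertical leg: A = 32 × 140 = 4480.00, centroid at (16.00, 70.00).
horizontal leg: A = 160 × 34 = 5440.00, centroid at (112.00, 17.00).
gusset: A = ½·20·52 = 520.00, centroid at (38.67, 51.33).
ΣA = 10440.00 mm², ΣAx_c = 701066.67 mm³, ΣAy_c = 432773.33 mm³.
x_c = 701066.67/10440.00 = 67.15 mm; y_c = 432773.33/10440.00 = 41.45 mm.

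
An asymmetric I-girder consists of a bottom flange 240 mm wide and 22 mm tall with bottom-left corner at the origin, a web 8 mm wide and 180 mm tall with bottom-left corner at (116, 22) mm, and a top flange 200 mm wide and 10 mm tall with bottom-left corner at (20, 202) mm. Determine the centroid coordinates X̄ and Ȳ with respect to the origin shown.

bottom flange: A = 240 × 22 = 5280.00, centroid at (120.00, 11.00).
web: A = 8 × 180 = 1440.00, centroid at (120.00, 112.00).
top flange: A = 200 × 10 = 2000.00, centroid at (120.00, 207.00).
ΣA = 8720.00 mm², ΣAX̄ = 1046400.00 mm³, ΣAȲ = 633360.00 mm³.
X̄ = 1046400.00/8720.00 = 120.00 mm; Ȳ = 633360.00/8720.00 = 72.63 mm.

X̄ = 120.00 mm, Ȳ = 72.63 mm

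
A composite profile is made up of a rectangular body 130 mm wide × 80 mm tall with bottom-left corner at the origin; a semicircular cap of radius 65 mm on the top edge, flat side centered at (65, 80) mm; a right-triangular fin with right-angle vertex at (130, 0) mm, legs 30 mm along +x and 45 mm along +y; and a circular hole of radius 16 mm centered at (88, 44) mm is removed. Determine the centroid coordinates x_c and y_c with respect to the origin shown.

rectangular body: A = 130 × 80 = 10400.00, centroid at (65.00, 40.00).
semicircular top: A = ½π·65² = 6636.61, centroid at (65.00, 107.59).
triangular fin: A = ½·30·45 = 675.00, centroid at (140.00, 15.00).
hole: A = −π·16² = -804.25, centroid at (88.00, 44.00).
ΣA = 16907.37 mm², ΣAx_c = 1131106.14 mm³, ΣAy_c = 1104750.59 mm³.
x_c = 1131106.14/16907.37 = 66.90 mm; y_c = 1104750.59/16907.37 = 65.34 mm.

x_c = 66.90 mm, y_c = 65.34 mm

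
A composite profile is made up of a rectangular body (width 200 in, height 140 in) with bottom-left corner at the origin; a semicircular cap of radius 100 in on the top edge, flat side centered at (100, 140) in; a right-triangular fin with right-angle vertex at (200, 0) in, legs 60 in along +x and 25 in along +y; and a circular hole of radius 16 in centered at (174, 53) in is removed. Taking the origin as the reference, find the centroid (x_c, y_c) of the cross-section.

Part | A | x̄ᵢ | ȳᵢ | A·x̄ᵢ | A·ȳᵢ
rectangular body | 28000.00 | 100.00 | 70.00 | 2800000.00 | 1960000.00
semicircular top | 15707.96 | 100.00 | 182.44 | 1570796.33 | 2865781.52
triangular fin | 750.00 | 220.00 | 8.33 | 165000.00 | 6250.00
hole | -804.25 | 174.00 | 53.00 | -139939.10 | -42625.13
Σ | 43653.72 |  |  | 4395857.22 | 4789406.40
x_c = 4395857.22 / 43653.72 = 100.70 in
y_c = 4789406.40 / 43653.72 = 109.71 in

x_c = 100.70 in, y_c = 109.71 in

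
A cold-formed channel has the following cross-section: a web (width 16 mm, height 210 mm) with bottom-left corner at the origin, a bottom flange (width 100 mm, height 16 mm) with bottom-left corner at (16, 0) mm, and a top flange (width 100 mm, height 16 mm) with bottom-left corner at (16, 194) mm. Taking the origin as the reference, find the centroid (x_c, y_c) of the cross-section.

x_c = 36.29 mm, y_c = 105.00 mm

web: A = 16 × 210 = 3360.00, centroid at (8.00, 105.00).
bottom flange: A = 100 × 16 = 1600.00, centroid at (66.00, 8.00).
top flange: A = 100 × 16 = 1600.00, centroid at (66.00, 202.00).
ΣA = 6560.00 mm², ΣAx_c = 238080.00 mm³, ΣAy_c = 688800.00 mm³.
x_c = 238080.00/6560.00 = 36.29 mm; y_c = 688800.00/6560.00 = 105.00 mm.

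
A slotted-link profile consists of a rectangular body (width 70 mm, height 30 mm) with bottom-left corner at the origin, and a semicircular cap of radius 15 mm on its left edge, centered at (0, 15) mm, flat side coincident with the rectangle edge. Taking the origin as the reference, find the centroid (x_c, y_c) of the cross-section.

Part | A | x̄ᵢ | ȳᵢ | A·x̄ᵢ | A·ȳᵢ
rectangular body | 2100.00 | 35.00 | 15.00 | 73500.00 | 31500.00
semicircular end | 353.43 | -6.37 | 15.00 | -2250.00 | 5301.44
Σ | 2453.43 |  |  | 71250.00 | 36801.44
x_c = 71250.00 / 2453.43 = 29.04 mm
y_c = 36801.44 / 2453.43 = 15.00 mm

x_c = 29.04 mm, y_c = 15.00 mm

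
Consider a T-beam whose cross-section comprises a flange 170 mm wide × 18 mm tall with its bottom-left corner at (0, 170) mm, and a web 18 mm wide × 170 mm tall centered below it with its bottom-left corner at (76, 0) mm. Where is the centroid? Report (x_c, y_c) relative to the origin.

web: A = 18 × 170 = 3060.00, centroid at (85.00, 85.00).
flange: A = 170 × 18 = 3060.00, centroid at (85.00, 179.00).
ΣA = 6120.00 mm²
ΣAx_c = (3060.00)(85.00) + (3060.00)(85.00) = 520200.00 mm³
ΣAy_c = (3060.00)(85.00) + (3060.00)(179.00) = 807840.00 mm³
x_c = 520200.00 / 6120.00 = 85.00 mm
y_c = 807840.00 / 6120.00 = 132.00 mm

x_c = 85.00 mm, y_c = 132.00 mm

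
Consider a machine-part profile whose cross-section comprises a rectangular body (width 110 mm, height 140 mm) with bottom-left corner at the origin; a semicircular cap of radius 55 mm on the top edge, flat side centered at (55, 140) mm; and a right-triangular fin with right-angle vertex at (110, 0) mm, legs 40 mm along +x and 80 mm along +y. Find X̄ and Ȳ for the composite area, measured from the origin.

X̄ = 60.03 mm, Ȳ = 87.20 mm

rectangular body: A = 110 × 140 = 15400.00, centroid at (55.00, 70.00).
semicircular top: A = ½π·55² = 4751.66, centroid at (55.00, 163.34).
triangular fin: A = ½·40·80 = 1600.00, centroid at (123.33, 26.67).
ΣA = 21751.66 mm²
ΣAX̄ = (15400.00)(55.00) + (4751.66)(55.00) + (1600.00)(123.33) = 1305674.57 mm³
ΣAȲ = (15400.00)(70.00) + (4751.66)(163.34) + (1600.00)(26.67) = 1896815.58 mm³
X̄ = 1305674.57 / 21751.66 = 60.03 mm
Ȳ = 1896815.58 / 21751.66 = 87.20 mm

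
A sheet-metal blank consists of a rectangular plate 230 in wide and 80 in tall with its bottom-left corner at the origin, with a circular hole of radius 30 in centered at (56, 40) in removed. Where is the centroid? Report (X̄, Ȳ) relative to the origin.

plate: A = 230 × 80 = 18400.00, centroid at (115.00, 40.00).
hole: A = −π·30² = -2827.43, centroid at (56.00, 40.00).
ΣA = 15572.57 in²
ΣAX̄ = (18400.00)(115.00) + (-2827.43)(56.00) = 1957663.73 in³
ΣAȲ = (18400.00)(40.00) + (-2827.43)(40.00) = 622902.66 in³
X̄ = 1957663.73 / 15572.57 = 125.71 in
Ȳ = 622902.66 / 15572.57 = 40.00 in

X̄ = 125.71 in, Ȳ = 40.00 in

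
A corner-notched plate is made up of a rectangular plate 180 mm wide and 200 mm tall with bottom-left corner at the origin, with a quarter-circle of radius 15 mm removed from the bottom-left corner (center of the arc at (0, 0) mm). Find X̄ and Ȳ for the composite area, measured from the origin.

X̄ = 90.41 mm, Ȳ = 100.46 mm

plate: A = 180 × 200 = 36000.00, centroid at (90.00, 100.00).
removed quarter-circle: A = −¼π·15² = -176.71, centroid at (6.37, 6.37).
ΣA = 35823.29 mm², ΣAX̄ = 3238875.00 mm³, ΣAȲ = 3598875.00 mm³.
X̄ = 3238875.00/35823.29 = 90.41 mm; Ȳ = 3598875.00/35823.29 = 100.46 mm.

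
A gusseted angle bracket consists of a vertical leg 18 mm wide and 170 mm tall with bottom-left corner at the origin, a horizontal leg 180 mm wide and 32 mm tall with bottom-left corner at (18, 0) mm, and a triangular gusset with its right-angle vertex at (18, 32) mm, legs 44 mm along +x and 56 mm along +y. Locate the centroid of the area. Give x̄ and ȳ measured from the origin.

Part | A | x̄ᵢ | ȳᵢ | A·x̄ᵢ | A·ȳᵢ
vertical leg | 3060.00 | 9.00 | 85.00 | 27540.00 | 260100.00
horizontal leg | 5760.00 | 108.00 | 16.00 | 622080.00 | 92160.00
gusset | 1232.00 | 32.67 | 50.67 | 40245.33 | 62421.33
Σ | 10052.00 |  |  | 689865.33 | 414681.33
x̄ = 689865.33 / 10052.00 = 68.63 mm
ȳ = 414681.33 / 10052.00 = 41.25 mm

x̄ = 68.63 mm, ȳ = 41.25 mm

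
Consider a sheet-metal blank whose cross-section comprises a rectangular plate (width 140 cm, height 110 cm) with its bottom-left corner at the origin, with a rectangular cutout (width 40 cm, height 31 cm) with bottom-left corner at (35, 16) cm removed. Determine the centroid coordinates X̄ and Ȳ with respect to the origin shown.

X̄ = 71.31 cm, Ȳ = 57.06 cm

plate: A = 140 × 110 = 15400.00, centroid at (70.00, 55.00).
hole: A = −(40 × 31) = -1240.00, centroid at (55.00, 31.50).
ΣA = 14160.00 cm², ΣAX̄ = 1009800.00 cm³, ΣAȲ = 807940.00 cm³.
X̄ = 1009800.00/14160.00 = 71.31 cm; Ȳ = 807940.00/14160.00 = 57.06 cm.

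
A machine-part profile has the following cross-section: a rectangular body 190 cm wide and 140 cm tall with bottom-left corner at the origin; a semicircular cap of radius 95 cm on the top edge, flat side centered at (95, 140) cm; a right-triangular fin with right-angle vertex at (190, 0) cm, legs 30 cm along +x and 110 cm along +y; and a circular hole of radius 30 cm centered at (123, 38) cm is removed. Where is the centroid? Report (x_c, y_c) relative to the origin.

x_c = 97.38 cm, y_c = 110.39 cm

rectangular body: A = 190 × 140 = 26600.00, centroid at (95.00, 70.00).
semicircular top: A = ½π·95² = 14176.44, centroid at (95.00, 180.32).
triangular fin: A = ½·30·110 = 1650.00, centroid at (200.00, 36.67).
hole: A = −π·30² = -2827.43, centroid at (123.00, 38.00).
ΣA = 39599.00 cm², ΣAx_c = 3855987.19 cm³, ΣAy_c = 4371342.02 cm³.
x_c = 3855987.19/39599.00 = 97.38 cm; y_c = 4371342.02/39599.00 = 110.39 cm.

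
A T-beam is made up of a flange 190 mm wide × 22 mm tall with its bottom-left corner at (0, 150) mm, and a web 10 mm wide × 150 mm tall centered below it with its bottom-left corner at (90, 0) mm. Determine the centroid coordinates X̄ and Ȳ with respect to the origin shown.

X̄ = 95.00 mm, Ȳ = 138.29 mm

Part | A | x̄ᵢ | ȳᵢ | A·x̄ᵢ | A·ȳᵢ
web | 1500.00 | 95.00 | 75.00 | 142500.00 | 112500.00
flange | 4180.00 | 95.00 | 161.00 | 397100.00 | 672980.00
Σ | 5680.00 |  |  | 539600.00 | 785480.00
X̄ = 539600.00 / 5680.00 = 95.00 mm
Ȳ = 785480.00 / 5680.00 = 138.29 mm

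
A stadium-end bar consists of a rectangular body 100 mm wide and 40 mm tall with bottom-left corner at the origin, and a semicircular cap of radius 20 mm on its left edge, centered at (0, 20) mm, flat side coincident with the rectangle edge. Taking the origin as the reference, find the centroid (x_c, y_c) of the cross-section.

x_c = 42.06 mm, y_c = 20.00 mm

rectangular body: A = 100 × 40 = 4000.00, centroid at (50.00, 20.00).
semicircular end: A = ½π·20² = 628.32, centroid at (-8.49, 20.00).
ΣA = 4628.32 mm²
ΣAx_c = (4000.00)(50.00) + (628.32)(-8.49) = 194666.67 mm³
ΣAy_c = (4000.00)(20.00) + (628.32)(20.00) = 92566.37 mm³
x_c = 194666.67 / 4628.32 = 42.06 mm
y_c = 92566.37 / 4628.32 = 20.00 mm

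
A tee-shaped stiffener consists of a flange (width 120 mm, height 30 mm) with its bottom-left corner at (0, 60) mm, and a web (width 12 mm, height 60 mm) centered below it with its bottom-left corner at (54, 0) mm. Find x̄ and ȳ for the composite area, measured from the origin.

Part | A | x̄ᵢ | ȳᵢ | A·x̄ᵢ | A·ȳᵢ
web | 720.00 | 60.00 | 30.00 | 43200.00 | 21600.00
flange | 3600.00 | 60.00 | 75.00 | 216000.00 | 270000.00
Σ | 4320.00 |  |  | 259200.00 | 291600.00
x̄ = 259200.00 / 4320.00 = 60.00 mm
ȳ = 291600.00 / 4320.00 = 67.50 mm

x̄ = 60.00 mm, ȳ = 67.50 mm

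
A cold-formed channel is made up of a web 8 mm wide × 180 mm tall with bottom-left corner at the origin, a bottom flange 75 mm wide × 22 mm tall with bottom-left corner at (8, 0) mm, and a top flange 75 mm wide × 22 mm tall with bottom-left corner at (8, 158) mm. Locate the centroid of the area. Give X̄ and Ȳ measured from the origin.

web: A = 8 × 180 = 1440.00, centroid at (4.00, 90.00).
bottom flange: A = 75 × 22 = 1650.00, centroid at (45.50, 11.00).
top flange: A = 75 × 22 = 1650.00, centroid at (45.50, 169.00).
ΣA = 4740.00 mm²
ΣAX̄ = (1440.00)(4.00) + (1650.00)(45.50) + (1650.00)(45.50) = 155910.00 mm³
ΣAȲ = (1440.00)(90.00) + (1650.00)(11.00) + (1650.00)(169.00) = 426600.00 mm³
X̄ = 155910.00 / 4740.00 = 32.89 mm
Ȳ = 426600.00 / 4740.00 = 90.00 mm

X̄ = 32.89 mm, Ȳ = 90.00 mm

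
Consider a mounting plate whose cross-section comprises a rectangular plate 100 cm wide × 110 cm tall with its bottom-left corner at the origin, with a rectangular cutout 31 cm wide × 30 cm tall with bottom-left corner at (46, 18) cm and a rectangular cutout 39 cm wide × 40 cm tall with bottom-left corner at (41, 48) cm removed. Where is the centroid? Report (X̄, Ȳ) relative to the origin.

plate: A = 100 × 110 = 11000.00, centroid at (50.00, 55.00).
hole 1: A = −(31 × 30) = -930.00, centroid at (61.50, 33.00).
hole 2: A = −(39 × 40) = -1560.00, centroid at (60.50, 68.00).
ΣA = 8510.00 cm², ΣAX̄ = 398425.00 cm³, ΣAȲ = 468230.00 cm³.
X̄ = 398425.00/8510.00 = 46.82 cm; Ȳ = 468230.00/8510.00 = 55.02 cm.

X̄ = 46.82 cm, Ȳ = 55.02 cm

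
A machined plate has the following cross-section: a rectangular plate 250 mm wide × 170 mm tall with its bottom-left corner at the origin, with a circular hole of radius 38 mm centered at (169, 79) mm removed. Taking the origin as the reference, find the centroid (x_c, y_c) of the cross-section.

Part | A | x̄ᵢ | ȳᵢ | A·x̄ᵢ | A·ȳᵢ
plate | 42500.00 | 125.00 | 85.00 | 5312500.00 | 3612500.00
hole | -4536.46 | 169.00 | 79.00 | -766661.70 | -358380.32
Σ | 37963.54 |  |  | 4545838.30 | 3254119.68
x_c = 4545838.30 / 37963.54 = 119.74 mm
y_c = 3254119.68 / 37963.54 = 85.72 mm

x_c = 119.74 mm, y_c = 85.72 mm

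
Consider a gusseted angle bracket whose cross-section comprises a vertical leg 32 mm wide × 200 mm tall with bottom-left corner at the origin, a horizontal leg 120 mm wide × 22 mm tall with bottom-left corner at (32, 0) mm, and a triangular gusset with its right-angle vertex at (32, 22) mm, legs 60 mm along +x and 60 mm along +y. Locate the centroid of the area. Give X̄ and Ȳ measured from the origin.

X̄ = 40.49 mm, Ȳ = 68.69 mm

vertical leg: A = 32 × 200 = 6400.00, centroid at (16.00, 100.00).
horizontal leg: A = 120 × 22 = 2640.00, centroid at (92.00, 11.00).
gusset: A = ½·60·60 = 1800.00, centroid at (52.00, 42.00).
ΣA = 10840.00 mm², ΣAX̄ = 438880.00 mm³, ΣAȲ = 744640.00 mm³.
X̄ = 438880.00/10840.00 = 40.49 mm; Ȳ = 744640.00/10840.00 = 68.69 mm.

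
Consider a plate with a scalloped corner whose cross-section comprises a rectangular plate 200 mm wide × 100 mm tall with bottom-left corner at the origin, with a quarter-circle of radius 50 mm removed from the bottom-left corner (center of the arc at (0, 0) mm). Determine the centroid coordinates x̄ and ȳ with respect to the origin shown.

plate: A = 200 × 100 = 20000.00, centroid at (100.00, 50.00).
removed quarter-circle: A = −¼π·50² = -1963.50, centroid at (21.22, 21.22).
ΣA = 18036.50 mm², ΣAx̄ = 1958333.33 mm³, ΣAȳ = 958333.33 mm³.
x̄ = 1958333.33/18036.50 = 108.58 mm; ȳ = 958333.33/18036.50 = 53.13 mm.

x̄ = 108.58 mm, ȳ = 53.13 mm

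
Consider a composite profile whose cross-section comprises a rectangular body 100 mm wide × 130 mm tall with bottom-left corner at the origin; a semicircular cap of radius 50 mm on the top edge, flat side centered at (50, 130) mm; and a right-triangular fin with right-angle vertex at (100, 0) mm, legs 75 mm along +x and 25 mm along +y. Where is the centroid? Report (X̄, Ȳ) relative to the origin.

X̄ = 53.94 mm, Ȳ = 80.98 mm

Part | A | x̄ᵢ | ȳᵢ | A·x̄ᵢ | A·ȳᵢ
rectangular body | 13000.00 | 50.00 | 65.00 | 650000.00 | 845000.00
semicircular top | 3926.99 | 50.00 | 151.22 | 196349.54 | 593842.14
triangular fin | 937.50 | 125.00 | 8.33 | 117187.50 | 7812.50
Σ | 17864.49 |  |  | 963537.04 | 1446654.64
X̄ = 963537.04 / 17864.49 = 53.94 mm
Ȳ = 1446654.64 / 17864.49 = 80.98 mm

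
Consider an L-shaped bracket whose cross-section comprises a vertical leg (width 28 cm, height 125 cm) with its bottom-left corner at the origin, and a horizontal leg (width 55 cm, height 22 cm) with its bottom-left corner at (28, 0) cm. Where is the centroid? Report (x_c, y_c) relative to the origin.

vertical leg: A = 28 × 125 = 3500.00, centroid at (14.00, 62.50).
horizontal leg: A = 55 × 22 = 1210.00, centroid at (55.50, 11.00).
ΣA = 4710.00 cm², ΣAx_c = 116155.00 cm³, ΣAy_c = 232060.00 cm³.
x_c = 116155.00/4710.00 = 24.66 cm; y_c = 232060.00/4710.00 = 49.27 cm.

x_c = 24.66 cm, y_c = 49.27 cm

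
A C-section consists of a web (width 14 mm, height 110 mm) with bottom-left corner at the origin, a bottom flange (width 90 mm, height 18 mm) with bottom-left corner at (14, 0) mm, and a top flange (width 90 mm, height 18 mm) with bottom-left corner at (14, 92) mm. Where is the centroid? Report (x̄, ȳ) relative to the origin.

Part | A | x̄ᵢ | ȳᵢ | A·x̄ᵢ | A·ȳᵢ
web | 1540.00 | 7.00 | 55.00 | 10780.00 | 84700.00
bottom flange | 1620.00 | 59.00 | 9.00 | 95580.00 | 14580.00
top flange | 1620.00 | 59.00 | 101.00 | 95580.00 | 163620.00
Σ | 4780.00 |  |  | 201940.00 | 262900.00
x̄ = 201940.00 / 4780.00 = 42.25 mm
ȳ = 262900.00 / 4780.00 = 55.00 mm

x̄ = 42.25 mm, ȳ = 55.00 mm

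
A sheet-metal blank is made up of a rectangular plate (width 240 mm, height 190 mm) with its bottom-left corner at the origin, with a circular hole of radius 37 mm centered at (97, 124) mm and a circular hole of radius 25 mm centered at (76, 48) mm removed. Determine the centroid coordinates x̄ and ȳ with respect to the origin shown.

x̄ = 124.71 mm, ȳ = 94.18 mm

plate: A = 240 × 190 = 45600.00, centroid at (120.00, 95.00).
hole 1: A = −π·37² = -4300.84, centroid at (97.00, 124.00).
hole 2: A = −π·25² = -1963.50, centroid at (76.00, 48.00).
ΣA = 39335.66 mm²
ΣAx̄ = (45600.00)(120.00) + (-4300.84)(97.00) + (-1963.50)(76.00) = 4905592.84 mm³
ΣAȳ = (45600.00)(95.00) + (-4300.84)(124.00) + (-1963.50)(48.00) = 3704448.02 mm³
x̄ = 4905592.84 / 39335.66 = 124.71 mm
ȳ = 3704448.02 / 39335.66 = 94.18 mm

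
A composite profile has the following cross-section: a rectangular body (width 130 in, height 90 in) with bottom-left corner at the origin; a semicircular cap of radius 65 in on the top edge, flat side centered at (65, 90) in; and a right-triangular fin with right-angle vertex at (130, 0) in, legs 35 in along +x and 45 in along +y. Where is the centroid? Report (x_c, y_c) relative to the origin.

Part | A | x̄ᵢ | ȳᵢ | A·x̄ᵢ | A·ȳᵢ
rectangular body | 11700.00 | 65.00 | 45.00 | 760500.00 | 526500.00
semicircular top | 6636.61 | 65.00 | 117.59 | 431379.94 | 780378.64
triangular fin | 787.50 | 141.67 | 15.00 | 111562.50 | 11812.50
Σ | 19124.11 |  |  | 1303442.44 | 1318691.14
x_c = 1303442.44 / 19124.11 = 68.16 in
y_c = 1318691.14 / 19124.11 = 68.95 in

x_c = 68.16 in, y_c = 68.95 in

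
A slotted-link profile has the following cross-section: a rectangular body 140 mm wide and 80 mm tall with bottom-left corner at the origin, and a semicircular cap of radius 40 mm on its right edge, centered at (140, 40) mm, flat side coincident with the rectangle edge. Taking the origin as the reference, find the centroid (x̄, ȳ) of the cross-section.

rectangular body: A = 140 × 80 = 11200.00, centroid at (70.00, 40.00).
semicircular end: A = ½π·40² = 2513.27, centroid at (156.98, 40.00).
ΣA = 13713.27 mm²
ΣAx̄ = (11200.00)(70.00) + (2513.27)(156.98) = 1178525.04 mm³
ΣAȳ = (11200.00)(40.00) + (2513.27)(40.00) = 548530.96 mm³
x̄ = 1178525.04 / 13713.27 = 85.94 mm
ȳ = 548530.96 / 13713.27 = 40.00 mm

x̄ = 85.94 mm, ȳ = 40.00 mm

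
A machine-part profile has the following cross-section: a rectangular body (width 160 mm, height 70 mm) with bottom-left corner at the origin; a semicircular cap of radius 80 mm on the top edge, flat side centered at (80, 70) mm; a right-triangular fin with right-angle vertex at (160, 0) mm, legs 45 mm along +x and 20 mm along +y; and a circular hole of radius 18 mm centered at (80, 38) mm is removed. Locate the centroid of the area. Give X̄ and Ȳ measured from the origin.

X̄ = 82.07 mm, Ȳ = 67.75 mm

Part | A | x̄ᵢ | ȳᵢ | A·x̄ᵢ | A·ȳᵢ
rectangular body | 11200.00 | 80.00 | 35.00 | 896000.00 | 392000.00
semicircular top | 10053.10 | 80.00 | 103.95 | 804247.72 | 1045050.09
triangular fin | 450.00 | 175.00 | 6.67 | 78750.00 | 3000.00
hole | -1017.88 | 80.00 | 38.00 | -81430.08 | -38679.29
Σ | 20685.22 |  |  | 1697567.64 | 1401370.80
X̄ = 1697567.64 / 20685.22 = 82.07 mm
Ȳ = 1401370.80 / 20685.22 = 67.75 mm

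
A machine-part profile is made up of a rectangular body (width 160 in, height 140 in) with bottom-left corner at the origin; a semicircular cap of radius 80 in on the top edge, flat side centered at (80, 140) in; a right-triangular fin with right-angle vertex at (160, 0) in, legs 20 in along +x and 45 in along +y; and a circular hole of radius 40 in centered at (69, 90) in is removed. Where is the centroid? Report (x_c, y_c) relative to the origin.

rectangular body: A = 160 × 140 = 22400.00, centroid at (80.00, 70.00).
semicircular top: A = ½π·80² = 10053.10, centroid at (80.00, 173.95).
triangular fin: A = ½·20·45 = 450.00, centroid at (166.67, 15.00).
hole: A = −π·40² = -5026.55, centroid at (69.00, 90.00).
ΣA = 27876.55 in², ΣAx_c = 2324415.89 in³, ΣAy_c = 2871127.50 in³.
x_c = 2324415.89/27876.55 = 83.38 in; y_c = 2871127.50/27876.55 = 102.99 in.

x_c = 83.38 in, y_c = 102.99 in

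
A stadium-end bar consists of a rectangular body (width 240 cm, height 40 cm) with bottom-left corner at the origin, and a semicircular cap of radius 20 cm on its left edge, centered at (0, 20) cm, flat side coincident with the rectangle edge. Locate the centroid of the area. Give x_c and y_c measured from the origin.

x_c = 112.11 cm, y_c = 20.00 cm

Part | A | x̄ᵢ | ȳᵢ | A·x̄ᵢ | A·ȳᵢ
rectangular body | 9600.00 | 120.00 | 20.00 | 1152000.00 | 192000.00
semicircular end | 628.32 | -8.49 | 20.00 | -5333.33 | 12566.37
Σ | 10228.32 |  |  | 1146666.67 | 204566.37
x_c = 1146666.67 / 10228.32 = 112.11 cm
y_c = 204566.37 / 10228.32 = 20.00 cm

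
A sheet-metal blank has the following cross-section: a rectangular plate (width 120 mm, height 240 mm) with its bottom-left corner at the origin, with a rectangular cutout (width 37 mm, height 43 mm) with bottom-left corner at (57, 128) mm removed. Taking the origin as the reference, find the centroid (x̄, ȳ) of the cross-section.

plate: A = 120 × 240 = 28800.00, centroid at (60.00, 120.00).
hole: A = −(37 × 43) = -1591.00, centroid at (75.50, 149.50).
ΣA = 27209.00 mm², ΣAx̄ = 1607879.50 mm³, ΣAȳ = 3218145.50 mm³.
x̄ = 1607879.50/27209.00 = 59.09 mm; ȳ = 3218145.50/27209.00 = 118.28 mm.

x̄ = 59.09 mm, ȳ = 118.28 mm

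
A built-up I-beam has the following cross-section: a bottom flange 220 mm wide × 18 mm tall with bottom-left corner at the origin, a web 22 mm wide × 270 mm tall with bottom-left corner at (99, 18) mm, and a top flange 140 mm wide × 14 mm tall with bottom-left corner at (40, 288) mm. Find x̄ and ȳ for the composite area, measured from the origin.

Part | A | x̄ᵢ | ȳᵢ | A·x̄ᵢ | A·ȳᵢ
bottom flange | 3960.00 | 110.00 | 9.00 | 435600.00 | 35640.00
web | 5940.00 | 110.00 | 153.00 | 653400.00 | 908820.00
top flange | 1960.00 | 110.00 | 295.00 | 215600.00 | 578200.00
Σ | 11860.00 |  |  | 1304600.00 | 1522660.00
x̄ = 1304600.00 / 11860.00 = 110.00 mm
ȳ = 1522660.00 / 11860.00 = 128.39 mm

x̄ = 110.00 mm, ȳ = 128.39 mm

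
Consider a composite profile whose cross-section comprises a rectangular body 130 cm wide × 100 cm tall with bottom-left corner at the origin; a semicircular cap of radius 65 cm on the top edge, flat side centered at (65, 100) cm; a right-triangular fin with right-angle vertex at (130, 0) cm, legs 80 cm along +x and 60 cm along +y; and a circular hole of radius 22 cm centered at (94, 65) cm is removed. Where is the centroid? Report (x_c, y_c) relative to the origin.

x_c = 73.57 cm, y_c = 70.48 cm

Part | A | x̄ᵢ | ȳᵢ | A·x̄ᵢ | A·ȳᵢ
rectangular body | 13000.00 | 65.00 | 50.00 | 845000.00 | 650000.00
semicircular top | 6636.61 | 65.00 | 127.59 | 431379.94 | 846744.78
triangular fin | 2400.00 | 156.67 | 20.00 | 376000.00 | 48000.00
hole | -1520.53 | 94.00 | 65.00 | -142929.90 | -98834.50
Σ | 20516.08 |  |  | 1509450.04 | 1445910.28
x_c = 1509450.04 / 20516.08 = 73.57 cm
y_c = 1445910.28 / 20516.08 = 70.48 cm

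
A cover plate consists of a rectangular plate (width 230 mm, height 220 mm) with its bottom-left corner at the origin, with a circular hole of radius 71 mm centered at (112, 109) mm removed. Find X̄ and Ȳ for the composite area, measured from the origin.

plate: A = 230 × 220 = 50600.00, centroid at (115.00, 110.00).
hole: A = −π·71² = -15836.77, centroid at (112.00, 109.00).
ΣA = 34763.23 mm², ΣAX̄ = 4045281.92 mm³, ΣAȲ = 3839792.23 mm³.
X̄ = 4045281.92/34763.23 = 116.37 mm; Ȳ = 3839792.23/34763.23 = 110.46 mm.

X̄ = 116.37 mm, Ȳ = 110.46 mm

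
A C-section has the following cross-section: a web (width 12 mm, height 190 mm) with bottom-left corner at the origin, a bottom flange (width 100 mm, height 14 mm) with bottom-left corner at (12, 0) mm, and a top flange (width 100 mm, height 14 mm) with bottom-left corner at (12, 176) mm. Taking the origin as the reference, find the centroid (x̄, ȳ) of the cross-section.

x̄ = 36.87 mm, ȳ = 95.00 mm

web: A = 12 × 190 = 2280.00, centroid at (6.00, 95.00).
bottom flange: A = 100 × 14 = 1400.00, centroid at (62.00, 7.00).
top flange: A = 100 × 14 = 1400.00, centroid at (62.00, 183.00).
ΣA = 5080.00 mm²
ΣAx̄ = (2280.00)(6.00) + (1400.00)(62.00) + (1400.00)(62.00) = 187280.00 mm³
ΣAȳ = (2280.00)(95.00) + (1400.00)(7.00) + (1400.00)(183.00) = 482600.00 mm³
x̄ = 187280.00 / 5080.00 = 36.87 mm
ȳ = 482600.00 / 5080.00 = 95.00 mm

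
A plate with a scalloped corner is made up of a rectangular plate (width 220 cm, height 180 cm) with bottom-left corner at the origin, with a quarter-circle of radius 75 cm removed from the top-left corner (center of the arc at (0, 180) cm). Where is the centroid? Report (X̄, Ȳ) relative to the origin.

X̄ = 119.82 cm, Ȳ = 82.70 cm

plate: A = 220 × 180 = 39600.00, centroid at (110.00, 90.00).
removed quarter-circle: A = −¼π·75² = -4417.86, centroid at (31.83, 148.17).
ΣA = 35182.14 cm², ΣAX̄ = 4215375.00 cm³, ΣAȲ = 2909409.36 cm³.
X̄ = 4215375.00/35182.14 = 119.82 cm; Ȳ = 2909409.36/35182.14 = 82.70 cm.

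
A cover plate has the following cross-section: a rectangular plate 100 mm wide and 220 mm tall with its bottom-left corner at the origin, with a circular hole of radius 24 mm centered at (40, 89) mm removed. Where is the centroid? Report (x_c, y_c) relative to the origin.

x_c = 50.90 mm, y_c = 111.88 mm

Part | A | x̄ᵢ | ȳᵢ | A·x̄ᵢ | A·ȳᵢ
plate | 22000.00 | 50.00 | 110.00 | 1100000.00 | 2420000.00
hole | -1809.56 | 40.00 | 89.00 | -72382.29 | -161050.61
Σ | 20190.44 |  |  | 1027617.71 | 2258949.39
x_c = 1027617.71 / 20190.44 = 50.90 mm
y_c = 2258949.39 / 20190.44 = 111.88 mm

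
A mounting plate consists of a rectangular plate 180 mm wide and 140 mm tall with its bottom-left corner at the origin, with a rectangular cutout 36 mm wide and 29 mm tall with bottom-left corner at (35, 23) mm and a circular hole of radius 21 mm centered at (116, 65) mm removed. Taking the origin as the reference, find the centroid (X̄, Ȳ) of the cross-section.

plate: A = 180 × 140 = 25200.00, centroid at (90.00, 70.00).
hole 1: A = −(36 × 29) = -1044.00, centroid at (53.00, 37.50).
hole 2: A = −π·21² = -1385.44, centroid at (116.00, 65.00).
ΣA = 22770.56 mm²
ΣAX̄ = (25200.00)(90.00) + (-1044.00)(53.00) + (-1385.44)(116.00) = 2051956.69 mm³
ΣAȲ = (25200.00)(70.00) + (-1044.00)(37.50) + (-1385.44)(65.00) = 1634796.25 mm³
X̄ = 2051956.69 / 22770.56 = 90.11 mm
Ȳ = 1634796.25 / 22770.56 = 71.79 mm

X̄ = 90.11 mm, Ȳ = 71.79 mm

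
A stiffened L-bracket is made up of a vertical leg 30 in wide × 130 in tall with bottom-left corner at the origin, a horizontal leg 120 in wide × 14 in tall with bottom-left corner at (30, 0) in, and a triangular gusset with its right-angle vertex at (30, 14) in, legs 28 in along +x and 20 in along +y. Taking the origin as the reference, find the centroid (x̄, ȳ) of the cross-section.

x̄ = 37.66 in, ȳ = 46.25 in

vertical leg: A = 30 × 130 = 3900.00, centroid at (15.00, 65.00).
horizontal leg: A = 120 × 14 = 1680.00, centroid at (90.00, 7.00).
gusset: A = ½·28·20 = 280.00, centroid at (39.33, 20.67).
ΣA = 5860.00 in²
ΣAx̄ = (3900.00)(15.00) + (1680.00)(90.00) + (280.00)(39.33) = 220713.33 in³
ΣAȳ = (3900.00)(65.00) + (1680.00)(7.00) + (280.00)(20.67) = 271046.67 in³
x̄ = 220713.33 / 5860.00 = 37.66 in
ȳ = 271046.67 / 5860.00 = 46.25 in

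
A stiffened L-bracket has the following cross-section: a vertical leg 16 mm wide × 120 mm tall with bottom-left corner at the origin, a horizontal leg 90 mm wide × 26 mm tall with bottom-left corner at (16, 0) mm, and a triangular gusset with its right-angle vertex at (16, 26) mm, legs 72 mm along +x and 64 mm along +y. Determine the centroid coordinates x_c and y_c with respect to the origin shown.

vertical leg: A = 16 × 120 = 1920.00, centroid at (8.00, 60.00).
horizontal leg: A = 90 × 26 = 2340.00, centroid at (61.00, 13.00).
gusset: A = ½·72·64 = 2304.00, centroid at (40.00, 47.33).
ΣA = 6564.00 mm², ΣAx_c = 250260.00 mm³, ΣAy_c = 254676.00 mm³.
x_c = 250260.00/6564.00 = 38.13 mm; y_c = 254676.00/6564.00 = 38.80 mm.

x_c = 38.13 mm, y_c = 38.80 mm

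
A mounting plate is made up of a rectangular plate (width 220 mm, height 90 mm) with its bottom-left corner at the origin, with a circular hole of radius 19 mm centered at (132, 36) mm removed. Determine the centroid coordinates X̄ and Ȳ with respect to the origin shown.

plate: A = 220 × 90 = 19800.00, centroid at (110.00, 45.00).
hole: A = −π·19² = -1134.11, centroid at (132.00, 36.00).
ΣA = 18665.89 mm²
ΣAX̄ = (19800.00)(110.00) + (-1134.11)(132.00) = 2028296.83 mm³
ΣAȲ = (19800.00)(45.00) + (-1134.11)(36.00) = 850171.86 mm³
X̄ = 2028296.83 / 18665.89 = 108.66 mm
Ȳ = 850171.86 / 18665.89 = 45.55 mm

X̄ = 108.66 mm, Ȳ = 45.55 mm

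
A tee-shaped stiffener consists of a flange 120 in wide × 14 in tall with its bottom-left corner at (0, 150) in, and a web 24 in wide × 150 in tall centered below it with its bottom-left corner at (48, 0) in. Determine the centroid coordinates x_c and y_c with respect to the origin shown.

x_c = 60.00 in, y_c = 101.09 in

web: A = 24 × 150 = 3600.00, centroid at (60.00, 75.00).
flange: A = 120 × 14 = 1680.00, centroid at (60.00, 157.00).
ΣA = 5280.00 in², ΣAx_c = 316800.00 in³, ΣAy_c = 533760.00 in³.
x_c = 316800.00/5280.00 = 60.00 in; y_c = 533760.00/5280.00 = 101.09 in.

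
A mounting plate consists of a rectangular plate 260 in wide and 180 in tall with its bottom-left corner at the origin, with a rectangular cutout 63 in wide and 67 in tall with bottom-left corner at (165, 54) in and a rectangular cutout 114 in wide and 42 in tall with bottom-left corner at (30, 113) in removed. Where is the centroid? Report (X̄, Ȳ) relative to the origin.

plate: A = 260 × 180 = 46800.00, centroid at (130.00, 90.00).
hole 1: A = −(63 × 67) = -4221.00, centroid at (196.50, 87.50).
hole 2: A = −(114 × 42) = -4788.00, centroid at (87.00, 134.00).
ΣA = 37791.00 in²
ΣAX̄ = (46800.00)(130.00) + (-4221.00)(196.50) + (-4788.00)(87.00) = 4838017.50 in³
ΣAȲ = (46800.00)(90.00) + (-4221.00)(87.50) + (-4788.00)(134.00) = 3201070.50 in³
X̄ = 4838017.50 / 37791.00 = 128.02 in
Ȳ = 3201070.50 / 37791.00 = 84.70 in

X̄ = 128.02 in, Ȳ = 84.70 in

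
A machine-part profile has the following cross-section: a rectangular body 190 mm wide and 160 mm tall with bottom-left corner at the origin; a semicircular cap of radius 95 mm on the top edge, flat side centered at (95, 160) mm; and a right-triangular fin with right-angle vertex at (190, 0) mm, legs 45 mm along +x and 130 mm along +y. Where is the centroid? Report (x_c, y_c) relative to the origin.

Part | A | x̄ᵢ | ȳᵢ | A·x̄ᵢ | A·ȳᵢ
rectangular body | 30400.00 | 95.00 | 80.00 | 2888000.00 | 2432000.00
semicircular top | 14176.44 | 95.00 | 200.32 | 1346761.50 | 2839813.23
triangular fin | 2925.00 | 205.00 | 43.33 | 599625.00 | 126750.00
Σ | 47501.44 |  |  | 4834386.50 | 5398563.23
x_c = 4834386.50 / 47501.44 = 101.77 mm
y_c = 5398563.23 / 47501.44 = 113.65 mm

x_c = 101.77 mm, y_c = 113.65 mm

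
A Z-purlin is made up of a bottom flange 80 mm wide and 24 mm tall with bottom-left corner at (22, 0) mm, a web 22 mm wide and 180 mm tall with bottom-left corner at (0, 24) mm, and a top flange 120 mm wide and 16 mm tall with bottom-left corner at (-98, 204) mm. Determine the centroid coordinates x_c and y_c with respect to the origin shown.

x_c = 11.49 mm, y_c = 113.02 mm

Part | A | x̄ᵢ | ȳᵢ | A·x̄ᵢ | A·ȳᵢ
bottom flange | 1920.00 | 62.00 | 12.00 | 119040.00 | 23040.00
web | 3960.00 | 11.00 | 114.00 | 43560.00 | 451440.00
top flange | 1920.00 | -38.00 | 212.00 | -72960.00 | 407040.00
Σ | 7800.00 |  |  | 89640.00 | 881520.00
x_c = 89640.00 / 7800.00 = 11.49 mm
y_c = 881520.00 / 7800.00 = 113.02 mm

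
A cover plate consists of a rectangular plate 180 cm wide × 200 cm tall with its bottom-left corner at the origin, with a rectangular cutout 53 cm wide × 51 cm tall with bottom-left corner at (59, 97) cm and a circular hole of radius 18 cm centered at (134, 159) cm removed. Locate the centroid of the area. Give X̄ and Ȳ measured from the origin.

X̄ = 88.99 cm, Ȳ = 96.26 cm

plate: A = 180 × 200 = 36000.00, centroid at (90.00, 100.00).
hole 1: A = −(53 × 51) = -2703.00, centroid at (85.50, 122.50).
hole 2: A = −π·18² = -1017.88, centroid at (134.00, 159.00).
ΣA = 32279.12 cm², ΣAX̄ = 2872498.11 cm³, ΣAȲ = 3107040.21 cm³.
X̄ = 2872498.11/32279.12 = 88.99 cm; Ȳ = 3107040.21/32279.12 = 96.26 cm.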